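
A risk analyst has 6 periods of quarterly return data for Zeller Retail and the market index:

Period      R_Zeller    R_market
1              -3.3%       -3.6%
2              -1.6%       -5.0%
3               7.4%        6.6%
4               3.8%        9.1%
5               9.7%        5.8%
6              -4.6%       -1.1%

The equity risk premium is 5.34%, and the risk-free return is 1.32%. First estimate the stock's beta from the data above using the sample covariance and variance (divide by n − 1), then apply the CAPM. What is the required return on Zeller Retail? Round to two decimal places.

5.64%

Mean R_i = (-3.3 − 1.6 + 7.4 + 3.8 + 9.7 − 4.6) / 6 = 1.9000%
Mean R_m = (-3.6 − 5.0 + 6.6 + 9.1 + 5.8 − 1.1) / 6 = 1.9667%
Σ(R_i − R̄_i)(R_m − R̄_m) = 142.2000  ⇒  Cov = 142.2000 / 5 = 28.4400
Σ(R_m − R̄_m)² = 175.9733  ⇒  Var(R_m) = 175.9733 / 5 = 35.1947
β = Cov / Var(R_m) = 28.4400 / 35.1947 = 0.8081
E(R) = R_f + β × MRP = 1.32% + 0.8081 × 5.34% = 5.64%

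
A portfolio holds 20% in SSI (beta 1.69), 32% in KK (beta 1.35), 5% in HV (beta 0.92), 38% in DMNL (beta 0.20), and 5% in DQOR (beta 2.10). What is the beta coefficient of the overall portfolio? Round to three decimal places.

β_P = Σ w_i β_i = 0.20×1.69 + 0.32×1.35 + 0.05×0.92 + 0.38×0.20 + 0.05×2.10 = 0.9970

0.997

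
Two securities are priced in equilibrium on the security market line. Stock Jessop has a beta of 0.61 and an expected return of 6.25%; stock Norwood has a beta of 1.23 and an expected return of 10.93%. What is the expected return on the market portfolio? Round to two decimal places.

9.19%

Both satisfy E(R) = R_f + β·MRP, so the slope of the SML is
MRP = (10.93% − 6.25%) / (1.23 − 0.61) = 4.68% / 0.62 = 7.5484%
R_f = E(R_Jessop) − β_Jessop·MRP = 6.25% − 0.61 × 7.5484% = 1.6455%
E(R_m) = R_f + MRP = 1.6455% + 7.5484% = 9.19%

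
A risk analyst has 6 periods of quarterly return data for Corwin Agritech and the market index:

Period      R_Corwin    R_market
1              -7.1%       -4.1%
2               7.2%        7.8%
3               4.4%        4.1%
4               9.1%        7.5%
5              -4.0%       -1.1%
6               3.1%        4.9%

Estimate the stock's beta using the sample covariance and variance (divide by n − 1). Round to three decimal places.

1.309

Mean R_i = (-7.1 + 7.2 + 4.4 + 9.1 − 4.0 + 3.1) / 6 = 2.1167%
Mean R_m = (-4.1 + 7.8 + 4.1 + 7.5 − 1.1 + 4.9) / 6 = 3.1833%
Σ(R_i − R̄_i)(R_m − R̄_m) = 150.7217  ⇒  Cov = 150.7217 / 5 = 30.1443
Σ(R_m − R̄_m)² = 115.1283  ⇒  Var(R_m) = 115.1283 / 5 = 23.0257
β = Cov / Var(R_m) = 30.1443 / 23.0257 = 1.3092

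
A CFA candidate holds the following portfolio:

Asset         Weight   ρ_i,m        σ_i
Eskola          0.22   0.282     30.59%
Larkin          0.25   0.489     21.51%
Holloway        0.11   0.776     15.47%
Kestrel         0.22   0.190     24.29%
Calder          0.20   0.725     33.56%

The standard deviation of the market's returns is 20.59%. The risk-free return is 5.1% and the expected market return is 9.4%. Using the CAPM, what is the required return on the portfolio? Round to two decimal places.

β_Eskola = 0.282 × 30.59% / 20.59% = 0.4190
β_Larkin = 0.489 × 21.51% / 20.59% = 0.5108
β_Holloway = 0.776 × 15.47% / 20.59% = 0.5830
β_Kestrel = 0.190 × 24.29% / 20.59% = 0.2241
β_Calder = 0.725 × 33.56% / 20.59% = 1.1817
β_P = Σ w_i β_i = 0.22×0.4190 + 0.25×0.5108 + 0.11×0.5830 + 0.22×0.2241 + 0.20×1.1817 = 0.5697
MRP = 9.4% − 5.1% = 4.30%
E(R_P) = R_f + β_P × MRP = 5.1% + 0.5697 × 4.3% = 7.55%

7.55%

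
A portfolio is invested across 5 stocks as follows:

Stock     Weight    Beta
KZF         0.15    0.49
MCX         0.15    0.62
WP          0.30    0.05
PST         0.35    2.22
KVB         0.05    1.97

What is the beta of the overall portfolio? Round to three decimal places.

β_P = Σ w_i β_i = 0.15×0.49 + 0.15×0.62 + 0.30×0.05 + 0.35×2.22 + 0.05×1.97 = 1.0570

1.057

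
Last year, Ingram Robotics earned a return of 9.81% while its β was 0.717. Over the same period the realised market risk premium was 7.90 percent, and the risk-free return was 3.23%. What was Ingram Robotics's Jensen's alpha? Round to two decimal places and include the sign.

+0.92%

CAPM benchmark = R_f + β(R_m − R_f) = 3.23% + 0.717 × 7.90% = 8.89430%
α = actual − benchmark = 9.81% − 8.89430% = +0.92%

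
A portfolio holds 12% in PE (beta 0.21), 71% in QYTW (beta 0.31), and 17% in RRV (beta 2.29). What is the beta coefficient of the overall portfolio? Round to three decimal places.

β_P = Σ w_i β_i = 0.12×0.21 + 0.71×0.31 + 0.17×2.29 = 0.6346

0.635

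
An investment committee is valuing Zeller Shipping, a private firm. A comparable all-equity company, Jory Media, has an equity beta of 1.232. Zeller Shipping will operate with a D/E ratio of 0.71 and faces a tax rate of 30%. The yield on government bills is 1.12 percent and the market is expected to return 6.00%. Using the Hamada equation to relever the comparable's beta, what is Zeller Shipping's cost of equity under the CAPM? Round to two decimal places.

β_L = β_U × [1 + (1 − t)(D/E)] = 1.232 × [1 + (1 − 0.30) × 0.71]
    = 1.232 × [1 + 0.70 × 0.71] = 1.232 × 1.4970 = 1.8443
MRP = 6.00% − 1.12% = 4.88%
E(R) = R_f + β_L × MRP = 1.12% + 1.8443 × 4.88% = 10.12%

10.12%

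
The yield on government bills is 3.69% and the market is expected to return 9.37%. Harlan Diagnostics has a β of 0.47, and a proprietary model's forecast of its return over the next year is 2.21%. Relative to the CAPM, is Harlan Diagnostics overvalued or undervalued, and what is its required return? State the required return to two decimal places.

Overvalued; required return 6.36%

MRP = 9.37% − 3.69% = 5.68%
Required return = R_f + β·MRP = 3.69% + 0.47 × 5.68% = 6.36%
Forecast 2.21% < required 6.36% → the stock plots below the SML → overvalued.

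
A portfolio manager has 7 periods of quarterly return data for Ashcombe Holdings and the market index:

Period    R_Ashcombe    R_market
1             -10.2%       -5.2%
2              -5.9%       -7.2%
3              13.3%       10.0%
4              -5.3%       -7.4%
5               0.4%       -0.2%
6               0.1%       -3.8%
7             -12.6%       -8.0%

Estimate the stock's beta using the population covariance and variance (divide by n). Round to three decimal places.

Mean R_i = (-10.2 − 5.9 + 13.3 − 5.3 + 0.4 + 0.1 − 12.6) / 7 = -2.8857%
Mean R_m = (-5.2 − 7.2 + 10.0 − 7.4 − 0.2 − 3.8 − 8.0) / 7 = -3.1143%
Σ(R_i − R̄_i)(R_m − R̄_m) = 305.1714  ⇒  Cov = 305.1714 / 7 = 43.5959
Σ(R_m − R̄_m)² = 244.2286  ⇒  Var(R_m) = 244.2286 / 7 = 34.8898
β = Cov / Var(R_m) = 43.5959 / 34.8898 = 1.2495

1.250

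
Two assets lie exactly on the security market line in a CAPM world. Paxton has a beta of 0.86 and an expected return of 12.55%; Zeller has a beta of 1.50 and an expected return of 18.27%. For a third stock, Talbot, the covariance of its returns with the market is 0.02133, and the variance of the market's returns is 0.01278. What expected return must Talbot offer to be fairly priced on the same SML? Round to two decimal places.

MRP = (18.27% − 12.55%) / (1.50 − 0.86) = 8.9375%
R_f = 12.55% − 0.86 × 8.9375% = 4.8638%
β_Talbot = Cov / Var(R_m) = 0.02133 / 0.01278 = 1.6690
E(R_Talbot) = R_f + β × MRP = 4.8638% + 1.6690 × 8.9375% = 19.78%

19.78%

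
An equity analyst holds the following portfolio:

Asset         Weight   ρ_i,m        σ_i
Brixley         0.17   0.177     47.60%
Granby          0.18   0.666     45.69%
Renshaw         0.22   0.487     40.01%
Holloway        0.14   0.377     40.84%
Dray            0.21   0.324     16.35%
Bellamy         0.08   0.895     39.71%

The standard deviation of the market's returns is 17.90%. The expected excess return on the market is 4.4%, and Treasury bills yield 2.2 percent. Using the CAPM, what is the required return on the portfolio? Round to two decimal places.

6.45%

β_Brixley = 0.177 × 47.60% / 17.90% = 0.4707
β_Granby = 0.666 × 45.69% / 17.90% = 1.7000
β_Renshaw = 0.487 × 40.01% / 17.90% = 1.0885
β_Holloway = 0.377 × 40.84% / 17.90% = 0.8601
β_Dray = 0.324 × 16.35% / 17.90% = 0.2959
β_Bellamy = 0.895 × 39.71% / 17.90% = 1.9855
β_P = Σ w_i β_i = 0.17×0.4707 + 0.18×1.7000 + 0.22×1.0885 + 0.14×0.8601 + 0.21×0.2959 + 0.08×1.9855 = 0.9669
E(R_P) = R_f + β_P × MRP = 2.2% + 0.9669 × 4.4% = 6.45%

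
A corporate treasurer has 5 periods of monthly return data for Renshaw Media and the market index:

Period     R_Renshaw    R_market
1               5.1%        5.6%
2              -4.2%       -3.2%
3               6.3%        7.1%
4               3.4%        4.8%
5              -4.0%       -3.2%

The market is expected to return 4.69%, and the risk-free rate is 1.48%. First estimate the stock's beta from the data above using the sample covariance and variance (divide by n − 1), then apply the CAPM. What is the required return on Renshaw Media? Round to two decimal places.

4.71%

Mean R_i = (5.1 − 4.2 + 6.3 + 3.4 − 4.0) / 5 = 1.3200%
Mean R_m = (5.6 − 3.2 + 7.1 + 4.8 − 3.2) / 5 = 2.2200%
Σ(R_i − R̄_i)(R_m − R̄_m) = 101.1980  ⇒  Cov = 101.1980 / 4 = 25.2995
Σ(R_m − R̄_m)² = 100.6480  ⇒  Var(R_m) = 100.6480 / 4 = 25.1620
β = Cov / Var(R_m) = 25.2995 / 25.1620 = 1.0055
MRP = 4.69% − 1.48% = 3.21%
E(R) = R_f + β × MRP = 1.48% + 1.0055 × 3.21% = 4.71%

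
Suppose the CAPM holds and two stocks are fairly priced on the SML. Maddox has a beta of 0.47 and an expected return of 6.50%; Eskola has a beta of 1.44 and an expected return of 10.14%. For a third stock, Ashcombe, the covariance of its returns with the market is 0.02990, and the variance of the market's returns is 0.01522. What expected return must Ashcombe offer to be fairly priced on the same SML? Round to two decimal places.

MRP = (10.14% − 6.50%) / (1.44 − 0.47) = 3.7526%
R_f = 6.50% − 0.47 × 3.7526% = 4.7363%
β_Ashcombe = Cov / Var(R_m) = 0.02990 / 0.01522 = 1.9645
E(R_Ashcombe) = R_f + β × MRP = 4.7363% + 1.9645 × 3.7526% = 12.11%

12.11%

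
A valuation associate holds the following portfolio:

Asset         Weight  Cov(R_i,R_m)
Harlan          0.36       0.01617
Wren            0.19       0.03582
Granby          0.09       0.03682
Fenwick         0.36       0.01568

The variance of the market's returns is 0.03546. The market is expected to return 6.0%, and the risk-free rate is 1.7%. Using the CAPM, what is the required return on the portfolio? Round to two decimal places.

4.32%

β_Harlan = 0.01617 / 0.03546 = 0.4560
β_Wren = 0.03582 / 0.03546 = 1.0102
β_Granby = 0.03682 / 0.03546 = 1.0384
β_Fenwick = 0.01568 / 0.03546 = 0.4422
β_P = Σ w_i β_i = 0.36×0.4560 + 0.19×1.0102 + 0.09×1.0384 + 0.36×0.4422 = 0.6087
MRP = 6.0% − 1.7% = 4.30%
E(R_P) = R_f + β_P × MRP = 1.7% + 0.6087 × 4.3% = 4.32%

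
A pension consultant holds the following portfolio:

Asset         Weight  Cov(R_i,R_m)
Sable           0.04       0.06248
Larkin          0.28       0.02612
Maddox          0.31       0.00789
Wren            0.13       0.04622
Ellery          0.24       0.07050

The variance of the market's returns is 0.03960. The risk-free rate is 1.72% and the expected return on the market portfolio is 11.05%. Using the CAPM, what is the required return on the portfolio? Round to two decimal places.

10.01%

β_Sable = 0.06248 / 0.03960 = 1.5778
β_Larkin = 0.02612 / 0.03960 = 0.6596
β_Maddox = 0.00789 / 0.03960 = 0.1992
β_Wren = 0.04622 / 0.03960 = 1.1672
β_Ellery = 0.07050 / 0.03960 = 1.7803
β_P = Σ w_i β_i = 0.04×1.5778 + 0.28×0.6596 + 0.31×0.1992 + 0.13×1.1672 + 0.24×1.7803 = 0.8886
MRP = 11.05% − 1.72% = 9.33%
E(R_P) = R_f + β_P × MRP = 1.72% + 0.8886 × 9.33% = 10.01%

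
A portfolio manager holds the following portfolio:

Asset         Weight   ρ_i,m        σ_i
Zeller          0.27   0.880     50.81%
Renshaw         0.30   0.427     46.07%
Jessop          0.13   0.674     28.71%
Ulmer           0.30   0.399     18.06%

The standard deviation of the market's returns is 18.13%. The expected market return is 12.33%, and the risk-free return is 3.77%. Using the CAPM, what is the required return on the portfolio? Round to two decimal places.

β_Zeller = 0.880 × 50.81% / 18.13% = 2.4662
β_Renshaw = 0.427 × 46.07% / 18.13% = 1.0850
β_Jessop = 0.674 × 28.71% / 18.13% = 1.0673
β_Ulmer = 0.399 × 18.06% / 18.13% = 0.3975
β_P = Σ w_i β_i = 0.27×2.4662 + 0.30×1.0850 + 0.13×1.0673 + 0.30×0.3975 = 1.2494
MRP = 12.33% − 3.77% = 8.56%
E(R_P) = R_f + β_P × MRP = 3.77% + 1.2494 × 8.56% = 14.46%

14.46%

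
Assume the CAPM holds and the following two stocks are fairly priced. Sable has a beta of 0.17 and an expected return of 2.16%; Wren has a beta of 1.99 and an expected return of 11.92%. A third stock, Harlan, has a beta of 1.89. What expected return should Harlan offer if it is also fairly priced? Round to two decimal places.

11.38%

MRP (SML slope) = (11.92% − 2.16%) / (1.99 − 0.17) = 9.76% / 1.82 = 5.3626%
R_f (intercept) = 2.16% − 0.17 × 5.3626% = 1.2484%
E(R_Harlan) = R_f + β × MRP = 1.2484% + 1.89 × 5.3626% = 11.38%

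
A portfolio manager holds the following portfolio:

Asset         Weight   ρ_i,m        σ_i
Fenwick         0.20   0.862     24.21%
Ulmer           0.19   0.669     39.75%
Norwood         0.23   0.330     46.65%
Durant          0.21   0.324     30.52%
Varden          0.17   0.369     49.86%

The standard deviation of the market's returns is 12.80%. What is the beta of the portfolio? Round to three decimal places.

1.404

β_Fenwick = 0.862 × 24.21% / 12.80% = 1.6304
β_Ulmer = 0.669 × 39.75% / 12.80% = 2.0776
β_Norwood = 0.330 × 46.65% / 12.80% = 1.2027
β_Durant = 0.324 × 30.52% / 12.80% = 0.7725
β_Varden = 0.369 × 49.86% / 12.80% = 1.4374
β_P = Σ w_i β_i = 0.20×1.6304 + 0.19×2.0776 + 0.23×1.2027 + 0.21×0.7725 + 0.17×1.4374 = 1.4040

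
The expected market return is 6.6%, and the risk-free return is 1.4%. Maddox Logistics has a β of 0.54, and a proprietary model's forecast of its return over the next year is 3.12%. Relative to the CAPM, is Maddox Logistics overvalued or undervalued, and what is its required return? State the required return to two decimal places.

MRP = 6.6% − 1.4% = 5.20%
Required return = R_f + β·MRP = 1.4% + 0.54 × 5.2% = 4.21%
Forecast 3.12% < required 4.21% → the stock plots below the SML → overvalued.

Overvalued; required return 4.21%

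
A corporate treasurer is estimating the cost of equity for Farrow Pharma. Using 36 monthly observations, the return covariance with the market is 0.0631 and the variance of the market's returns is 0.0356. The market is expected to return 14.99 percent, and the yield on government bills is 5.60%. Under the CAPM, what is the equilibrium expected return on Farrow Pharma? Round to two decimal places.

22.24%

β = Cov(R_i, R_m) / Var(R_m) = 0.0631 / 0.0356 = 1.7725
MRP = 14.99% − 5.60% = 9.39%
E(R) = R_f + β × MRP = 5.60% + 1.7725 × 9.39% = 22.24%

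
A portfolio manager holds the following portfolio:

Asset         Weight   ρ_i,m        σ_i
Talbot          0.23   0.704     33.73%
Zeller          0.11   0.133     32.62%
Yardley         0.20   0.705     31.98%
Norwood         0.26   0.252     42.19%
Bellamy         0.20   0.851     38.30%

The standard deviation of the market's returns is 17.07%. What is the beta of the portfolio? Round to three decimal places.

1.156

β_Talbot = 0.704 × 33.73% / 17.07% = 1.3911
β_Zeller = 0.133 × 32.62% / 17.07% = 0.2542
β_Yardley = 0.705 × 31.98% / 17.07% = 1.3208
β_Norwood = 0.252 × 42.19% / 17.07% = 0.6228
β_Bellamy = 0.851 × 38.30% / 17.07% = 1.9094
β_P = Σ w_i β_i = 0.23×1.3911 + 0.11×0.2542 + 0.20×1.3208 + 0.26×0.6228 + 0.20×1.9094 = 1.1559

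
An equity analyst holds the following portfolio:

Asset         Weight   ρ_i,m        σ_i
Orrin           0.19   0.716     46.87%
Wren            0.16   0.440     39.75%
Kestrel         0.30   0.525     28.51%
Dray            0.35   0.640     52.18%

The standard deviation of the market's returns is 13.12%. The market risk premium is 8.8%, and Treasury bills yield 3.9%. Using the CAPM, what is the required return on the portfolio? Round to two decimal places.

β_Orrin = 0.716 × 46.87% / 13.12% = 2.5578
β_Wren = 0.440 × 39.75% / 13.12% = 1.3331
β_Kestrel = 0.525 × 28.51% / 13.12% = 1.1408
β_Dray = 0.640 × 52.18% / 13.12% = 2.5454
β_P = Σ w_i β_i = 0.19×2.5578 + 0.16×1.3331 + 0.30×1.1408 + 0.35×2.5454 = 1.9324
E(R_P) = R_f + β_P × MRP = 3.9% + 1.9324 × 8.8% = 20.91%

20.91%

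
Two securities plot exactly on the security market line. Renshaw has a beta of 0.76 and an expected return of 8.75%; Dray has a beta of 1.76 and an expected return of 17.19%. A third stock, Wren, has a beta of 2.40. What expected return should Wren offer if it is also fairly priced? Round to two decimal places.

22.59%

MRP (SML slope) = (17.19% − 8.75%) / (1.76 − 0.76) = 8.44% / 1.00 = 8.4400%
R_f (intercept) = 8.75% − 0.76 × 8.4400% = 2.3356%
E(R_Wren) = R_f + β × MRP = 2.3356% + 2.40 × 8.4400% = 22.59%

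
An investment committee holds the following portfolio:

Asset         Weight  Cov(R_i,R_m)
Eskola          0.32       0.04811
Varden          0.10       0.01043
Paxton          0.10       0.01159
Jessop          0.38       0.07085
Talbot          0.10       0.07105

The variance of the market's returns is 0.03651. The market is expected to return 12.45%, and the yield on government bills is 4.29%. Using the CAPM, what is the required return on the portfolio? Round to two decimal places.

β_Eskola = 0.04811 / 0.03651 = 1.3177
β_Varden = 0.01043 / 0.03651 = 0.2857
β_Paxton = 0.01159 / 0.03651 = 0.3174
β_Jessop = 0.07085 / 0.03651 = 1.9406
β_Talbot = 0.07105 / 0.03651 = 1.9460
β_P = Σ w_i β_i = 0.32×1.3177 + 0.10×0.2857 + 0.10×0.3174 + 0.38×1.9406 + 0.10×1.9460 = 1.4140
MRP = 12.45% − 4.29% = 8.16%
E(R_P) = R_f + β_P × MRP = 4.29% + 1.4140 × 8.16% = 15.83%

15.83%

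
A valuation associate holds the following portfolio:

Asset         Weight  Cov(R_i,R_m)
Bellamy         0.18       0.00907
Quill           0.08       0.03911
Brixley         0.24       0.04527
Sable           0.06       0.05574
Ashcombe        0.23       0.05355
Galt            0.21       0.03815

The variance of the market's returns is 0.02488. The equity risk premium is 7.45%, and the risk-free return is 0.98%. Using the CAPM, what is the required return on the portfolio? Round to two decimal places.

12.75%

β_Bellamy = 0.00907 / 0.02488 = 0.3645
β_Quill = 0.03911 / 0.02488 = 1.5719
β_Brixley = 0.04527 / 0.02488 = 1.8195
β_Sable = 0.05574 / 0.02488 = 2.2404
β_Ashcombe = 0.05355 / 0.02488 = 2.1523
β_Galt = 0.03815 / 0.02488 = 1.5334
β_P = Σ w_i β_i = 0.18×0.3645 + 0.08×1.5719 + 0.24×1.8195 + 0.06×2.2404 + 0.23×2.1523 + 0.21×1.5334 = 1.5795
E(R_P) = R_f + β_P × MRP = 0.98% + 1.5795 × 7.45% = 12.75%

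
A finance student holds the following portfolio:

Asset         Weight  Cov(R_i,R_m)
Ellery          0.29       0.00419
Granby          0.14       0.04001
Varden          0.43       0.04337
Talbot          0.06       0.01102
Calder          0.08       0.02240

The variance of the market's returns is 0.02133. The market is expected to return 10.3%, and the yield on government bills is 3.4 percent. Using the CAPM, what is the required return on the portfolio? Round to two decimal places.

β_Ellery = 0.00419 / 0.02133 = 0.1964
β_Granby = 0.04001 / 0.02133 = 1.8758
β_Varden = 0.04337 / 0.02133 = 2.0333
β_Talbot = 0.01102 / 0.02133 = 0.5166
β_Calder = 0.02240 / 0.02133 = 1.0502
β_P = Σ w_i β_i = 0.29×0.1964 + 0.14×1.8758 + 0.43×2.0333 + 0.06×0.5166 + 0.08×1.0502 = 1.3089
MRP = 10.3% − 3.4% = 6.90%
E(R_P) = R_f + β_P × MRP = 3.4% + 1.3089 × 6.9% = 12.43%

12.43%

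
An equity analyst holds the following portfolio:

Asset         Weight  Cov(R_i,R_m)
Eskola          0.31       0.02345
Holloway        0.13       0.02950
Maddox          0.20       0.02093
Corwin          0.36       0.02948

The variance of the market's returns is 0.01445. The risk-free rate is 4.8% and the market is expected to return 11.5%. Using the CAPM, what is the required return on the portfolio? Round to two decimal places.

16.81%

β_Eskola = 0.02345 / 0.01445 = 1.6228
β_Holloway = 0.02950 / 0.01445 = 2.0415
β_Maddox = 0.02093 / 0.01445 = 1.4484
β_Corwin = 0.02948 / 0.01445 = 2.0401
β_P = Σ w_i β_i = 0.31×1.6228 + 0.13×2.0415 + 0.20×1.4484 + 0.36×2.0401 = 1.7926
MRP = 11.5% − 4.8% = 6.70%
E(R_P) = R_f + β_P × MRP = 4.8% + 1.7926 × 6.7% = 16.81%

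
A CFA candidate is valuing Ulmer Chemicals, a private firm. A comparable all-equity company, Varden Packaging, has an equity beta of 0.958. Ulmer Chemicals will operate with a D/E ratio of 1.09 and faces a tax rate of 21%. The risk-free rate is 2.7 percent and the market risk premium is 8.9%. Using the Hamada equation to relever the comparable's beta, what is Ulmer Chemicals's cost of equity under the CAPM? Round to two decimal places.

β_L = β_U × [1 + (1 − t)(D/E)] = 0.958 × [1 + (1 − 0.21) × 1.09]
    = 0.958 × [1 + 0.79 × 1.09] = 0.958 × 1.8611 = 1.7829
E(R) = R_f + β_L × MRP = 2.7% + 1.7829 × 8.9% = 18.57%

18.57%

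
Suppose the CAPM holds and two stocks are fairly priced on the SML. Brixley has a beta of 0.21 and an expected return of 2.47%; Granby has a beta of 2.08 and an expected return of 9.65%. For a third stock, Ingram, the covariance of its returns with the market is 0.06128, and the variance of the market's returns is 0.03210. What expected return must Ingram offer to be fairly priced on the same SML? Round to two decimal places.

MRP = (9.65% − 2.47%) / (2.08 − 0.21) = 3.8396%
R_f = 2.47% − 0.21 × 3.8396% = 1.6637%
β_Ingram = Cov / Var(R_m) = 0.06128 / 0.03210 = 1.9090
E(R_Ingram) = R_f + β × MRP = 1.6637% + 1.9090 × 3.8396% = 8.99%

8.99%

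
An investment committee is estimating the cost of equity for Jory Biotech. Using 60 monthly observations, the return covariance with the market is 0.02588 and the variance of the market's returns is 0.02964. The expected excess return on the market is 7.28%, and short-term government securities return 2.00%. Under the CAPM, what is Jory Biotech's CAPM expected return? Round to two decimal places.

β = Cov(R_i, R_m) / Var(R_m) = 0.02588 / 0.02964 = 0.8731
E(R) = R_f + β × MRP = 2.00% + 0.8731 × 7.28% = 8.36%

8.36%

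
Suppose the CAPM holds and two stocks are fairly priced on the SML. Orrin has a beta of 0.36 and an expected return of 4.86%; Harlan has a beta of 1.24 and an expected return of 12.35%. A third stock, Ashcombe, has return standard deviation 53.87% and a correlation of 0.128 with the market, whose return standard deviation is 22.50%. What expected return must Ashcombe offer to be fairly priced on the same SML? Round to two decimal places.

4.40%

MRP = (12.35% − 4.86%) / (1.24 − 0.36) = 8.5114%
R_f = 4.86% − 0.36 × 8.5114% = 1.7959%
β_Ashcombe = ρ·σ_i/σ_m = 0.128 × 53.87 / 22.50 = 0.3065
E(R_Ashcombe) = R_f + β × MRP = 1.7959% + 0.3065 × 8.5114% = 4.40%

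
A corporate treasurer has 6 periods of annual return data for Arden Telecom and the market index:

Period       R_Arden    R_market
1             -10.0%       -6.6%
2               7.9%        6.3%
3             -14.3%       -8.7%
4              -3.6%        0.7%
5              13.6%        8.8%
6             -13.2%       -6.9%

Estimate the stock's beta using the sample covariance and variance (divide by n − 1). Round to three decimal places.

Mean R_i = (-10.0 + 7.9 − 14.3 − 3.6 + 13.6 − 13.2) / 6 = -3.2667%
Mean R_m = (-6.6 + 6.3 − 8.7 + 0.7 + 8.8 − 6.9) / 6 = -1.0667%
Σ(R_i − R̄_i)(R_m − R̄_m) = 427.5133  ⇒  Cov = 427.5133 / 5 = 85.5027
Σ(R_m − R̄_m)² = 277.6533  ⇒  Var(R_m) = 277.6533 / 5 = 55.5307
β = Cov / Var(R_m) = 85.5027 / 55.5307 = 1.5397

1.540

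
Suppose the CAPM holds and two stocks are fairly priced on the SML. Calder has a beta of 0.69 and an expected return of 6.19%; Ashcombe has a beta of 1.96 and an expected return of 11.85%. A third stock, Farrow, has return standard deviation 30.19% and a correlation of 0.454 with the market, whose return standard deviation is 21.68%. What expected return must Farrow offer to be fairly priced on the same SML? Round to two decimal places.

5.93%

MRP = (11.85% − 6.19%) / (1.96 − 0.69) = 4.4567%
R_f = 6.19% − 0.69 × 4.4567% = 3.1149%
β_Farrow = ρ·σ_i/σ_m = 0.454 × 30.19 / 21.68 = 0.6322
E(R_Farrow) = R_f + β × MRP = 3.1149% + 0.6322 × 4.4567% = 5.93%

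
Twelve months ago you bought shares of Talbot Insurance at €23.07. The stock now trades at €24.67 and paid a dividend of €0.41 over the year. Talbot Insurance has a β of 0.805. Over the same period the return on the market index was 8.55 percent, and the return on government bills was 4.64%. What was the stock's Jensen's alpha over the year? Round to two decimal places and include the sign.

Realised HPR = (P1 + D1 − P0) / P0 = (24.67 + 0.41 − 23.07) / 23.07 = 2.01 / 23.07 = 8.7126%
MRP = 8.55% − 4.64% = 3.91%
CAPM required = R_f + β·MRP = 4.64% + 0.805 × 3.91% = 7.78755%
α = realised − required = 8.7126% − 7.78755% = +0.93%

+0.93%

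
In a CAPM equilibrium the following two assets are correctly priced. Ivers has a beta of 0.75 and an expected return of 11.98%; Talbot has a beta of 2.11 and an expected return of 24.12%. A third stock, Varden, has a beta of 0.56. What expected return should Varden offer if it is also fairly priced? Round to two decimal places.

10.28%

MRP (SML slope) = (24.12% − 11.98%) / (2.11 − 0.75) = 12.14% / 1.36 = 8.9265%
R_f (intercept) = 11.98% − 0.75 × 8.9265% = 5.2851%
E(R_Varden) = R_f + β × MRP = 5.2851% + 0.56 × 8.9265% = 10.28%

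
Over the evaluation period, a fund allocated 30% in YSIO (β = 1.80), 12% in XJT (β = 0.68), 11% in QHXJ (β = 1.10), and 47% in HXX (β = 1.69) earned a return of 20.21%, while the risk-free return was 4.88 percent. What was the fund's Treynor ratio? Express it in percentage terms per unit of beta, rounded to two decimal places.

9.97%

β_P = 0.30×1.80 + 0.12×0.68 + 0.11×1.10 + 0.47×1.69 = 1.5369
Treynor = (R_P − R_f) / β_P = (20.21% − 4.88%) / 1.5369 = 15.33% / 1.5369 = 9.97%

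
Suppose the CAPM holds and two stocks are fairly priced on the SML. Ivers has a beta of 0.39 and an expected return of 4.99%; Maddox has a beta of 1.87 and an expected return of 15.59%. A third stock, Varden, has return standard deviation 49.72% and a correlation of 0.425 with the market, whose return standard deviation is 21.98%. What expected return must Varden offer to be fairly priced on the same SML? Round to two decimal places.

9.08%

MRP = (15.59% − 4.99%) / (1.87 − 0.39) = 7.1622%
R_f = 4.99% − 0.39 × 7.1622% = 2.1967%
β_Varden = ρ·σ_i/σ_m = 0.425 × 49.72 / 21.98 = 0.9614
E(R_Varden) = R_f + β × MRP = 2.1967% + 0.9614 × 7.1622% = 9.08%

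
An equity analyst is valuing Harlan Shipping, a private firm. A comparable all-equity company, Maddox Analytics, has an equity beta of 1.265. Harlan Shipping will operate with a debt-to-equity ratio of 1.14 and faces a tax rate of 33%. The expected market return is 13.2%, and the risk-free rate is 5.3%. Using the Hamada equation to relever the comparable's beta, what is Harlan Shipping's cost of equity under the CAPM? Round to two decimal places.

β_L = β_U × [1 + (1 − t)(D/E)] = 1.265 × [1 + (1 − 0.33) × 1.14]
    = 1.265 × [1 + 0.67 × 1.14] = 1.265 × 1.7638 = 2.2312
MRP = 13.2% − 5.3% = 7.90%
E(R) = R_f + β_L × MRP = 5.3% + 2.2312 × 7.9% = 22.93%

22.93%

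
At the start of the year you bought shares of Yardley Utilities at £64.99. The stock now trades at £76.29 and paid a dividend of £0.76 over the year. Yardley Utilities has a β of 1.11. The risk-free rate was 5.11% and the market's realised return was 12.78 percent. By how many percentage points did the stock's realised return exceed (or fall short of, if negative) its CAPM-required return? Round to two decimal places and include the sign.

Realised HPR = (P1 + D1 − P0) / P0 = (76.29 + 0.76 − 64.99) / 64.99 = 12.06 / 64.99 = 18.5567%
MRP = 12.78% − 5.11% = 7.67%
CAPM required = R_f + β·MRP = 5.11% + 1.11 × 7.67% = 13.6237%
α = realised − required = 18.5567% − 13.6237% = +4.93%

+4.93%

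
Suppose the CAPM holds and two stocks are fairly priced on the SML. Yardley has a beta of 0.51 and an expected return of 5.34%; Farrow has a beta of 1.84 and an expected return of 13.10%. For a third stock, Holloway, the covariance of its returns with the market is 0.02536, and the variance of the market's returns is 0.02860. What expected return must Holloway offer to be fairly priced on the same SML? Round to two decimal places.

7.54%

MRP = (13.10% − 5.34%) / (1.84 − 0.51) = 5.8346%
R_f = 5.34% − 0.51 × 5.8346% = 2.3644%
β_Holloway = Cov / Var(R_m) = 0.02536 / 0.02860 = 0.8867
E(R_Holloway) = R_f + β × MRP = 2.3644% + 0.8867 × 5.8346% = 7.54%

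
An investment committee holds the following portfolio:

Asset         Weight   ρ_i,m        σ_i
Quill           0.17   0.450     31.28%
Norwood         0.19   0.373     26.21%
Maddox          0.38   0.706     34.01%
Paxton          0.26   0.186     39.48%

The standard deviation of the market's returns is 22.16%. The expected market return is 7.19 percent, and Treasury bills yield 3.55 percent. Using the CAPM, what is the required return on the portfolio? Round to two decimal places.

β_Quill = 0.450 × 31.28% / 22.16% = 0.6352
β_Norwood = 0.373 × 26.21% / 22.16% = 0.4412
β_Maddox = 0.706 × 34.01% / 22.16% = 1.0835
β_Paxton = 0.186 × 39.48% / 22.16% = 0.3314
β_P = Σ w_i β_i = 0.17×0.6352 + 0.19×0.4412 + 0.38×1.0835 + 0.26×0.3314 = 0.6897
MRP = 7.19% − 3.55% = 3.64%
E(R_P) = R_f + β_P × MRP = 3.55% + 0.6897 × 3.64% = 6.06%

6.06%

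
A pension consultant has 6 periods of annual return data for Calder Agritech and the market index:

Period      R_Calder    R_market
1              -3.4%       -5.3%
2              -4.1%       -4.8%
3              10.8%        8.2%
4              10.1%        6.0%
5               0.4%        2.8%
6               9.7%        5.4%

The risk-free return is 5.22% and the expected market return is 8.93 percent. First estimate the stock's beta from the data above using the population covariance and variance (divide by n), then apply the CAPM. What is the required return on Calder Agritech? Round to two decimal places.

9.51%

Mean R_i = (-3.4 − 4.1 + 10.8 + 10.1 + 0.4 + 9.7) / 6 = 3.9167%
Mean R_m = (-5.3 − 4.8 + 8.2 + 6.0 + 2.8 + 5.4) / 6 = 2.0500%
Σ(R_i − R̄_i)(R_m − R̄_m) = 192.1850  ⇒  Cov = 192.1850 / 6 = 32.0308
Σ(R_m − R̄_m)² = 166.1550  ⇒  Var(R_m) = 166.1550 / 6 = 27.6925
β = Cov / Var(R_m) = 32.0308 / 27.6925 = 1.1567
MRP = 8.93% − 5.22% = 3.71%
E(R) = R_f + β × MRP = 5.22% + 1.1567 × 3.71% = 9.51%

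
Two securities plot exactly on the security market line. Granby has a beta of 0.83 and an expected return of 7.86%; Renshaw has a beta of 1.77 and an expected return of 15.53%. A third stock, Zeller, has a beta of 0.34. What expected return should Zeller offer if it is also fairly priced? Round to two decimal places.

MRP (SML slope) = (15.53% − 7.86%) / (1.77 − 0.83) = 7.67% / 0.94 = 8.1596%
R_f (intercept) = 7.86% − 0.83 × 8.1596% = 1.0875%
E(R_Zeller) = R_f + β × MRP = 1.0875% + 0.34 × 8.1596% = 3.86%

3.86%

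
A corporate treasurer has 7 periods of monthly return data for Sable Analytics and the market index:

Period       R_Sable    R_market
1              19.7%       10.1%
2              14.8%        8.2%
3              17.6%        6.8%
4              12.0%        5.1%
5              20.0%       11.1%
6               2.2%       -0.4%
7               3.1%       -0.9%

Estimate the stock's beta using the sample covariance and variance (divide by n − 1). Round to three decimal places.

1.522

Mean R_i = (19.7 + 14.8 + 17.6 + 12.0 + 20.0 + 2.2 + 3.1) / 7 = 12.7714%
Mean R_m = (10.1 + 8.2 + 6.8 + 5.1 + 11.1 − 0.4 − 0.9) / 7 = 5.7143%
Σ(R_i − R̄_i)(R_m − R̄_m) = 208.6829  ⇒  Cov = 208.6829 / 6 = 34.7805
Σ(R_m − R̄_m)² = 137.1086  ⇒  Var(R_m) = 137.1086 / 6 = 22.8514
β = Cov / Var(R_m) = 34.7805 / 22.8514 = 1.5220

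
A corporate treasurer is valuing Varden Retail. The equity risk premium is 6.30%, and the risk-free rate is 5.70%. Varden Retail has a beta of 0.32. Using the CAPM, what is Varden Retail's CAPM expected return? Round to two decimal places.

E(R) = R_f + β × MRP = 5.70% + 0.32 × 6.30% = 7.72%

7.72%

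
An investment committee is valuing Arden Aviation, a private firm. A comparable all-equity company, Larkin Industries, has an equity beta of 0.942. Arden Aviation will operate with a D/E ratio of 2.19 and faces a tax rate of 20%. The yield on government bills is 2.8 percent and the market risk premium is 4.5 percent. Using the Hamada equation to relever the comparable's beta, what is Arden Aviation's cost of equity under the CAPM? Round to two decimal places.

β_L = β_U × [1 + (1 − t)(D/E)] = 0.942 × [1 + (1 − 0.20) × 2.19]
    = 0.942 × [1 + 0.80 × 2.19] = 0.942 × 2.7520 = 2.5924
E(R) = R_f + β_L × MRP = 2.8% + 2.5924 × 4.5% = 14.47%

14.47%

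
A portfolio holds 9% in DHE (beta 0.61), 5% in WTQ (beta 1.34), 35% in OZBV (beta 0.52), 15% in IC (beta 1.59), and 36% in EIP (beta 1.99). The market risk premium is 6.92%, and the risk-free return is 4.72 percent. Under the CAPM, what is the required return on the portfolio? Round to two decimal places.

β_P = Σ w_i β_i = 0.09×0.61 + 0.05×1.34 + 0.35×0.52 + 0.15×1.59 + 0.36×1.99 = 1.2588
E(R_P) = R_f + β_P × MRP = 4.72% + 1.2588 × 6.92% = 13.43%

13.43%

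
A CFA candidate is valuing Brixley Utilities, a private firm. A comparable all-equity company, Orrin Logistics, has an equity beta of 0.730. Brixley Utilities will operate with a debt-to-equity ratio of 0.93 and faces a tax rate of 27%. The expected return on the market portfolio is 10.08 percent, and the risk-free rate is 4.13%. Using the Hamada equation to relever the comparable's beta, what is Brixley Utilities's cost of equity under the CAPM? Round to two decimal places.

β_L = β_U × [1 + (1 − t)(D/E)] = 0.730 × [1 + (1 − 0.27) × 0.93]
    = 0.730 × [1 + 0.73 × 0.93] = 0.730 × 1.6789 = 1.2256
MRP = 10.08% − 4.13% = 5.95%
E(R) = R_f + β_L × MRP = 4.13% + 1.2256 × 5.95% = 11.42%

11.42%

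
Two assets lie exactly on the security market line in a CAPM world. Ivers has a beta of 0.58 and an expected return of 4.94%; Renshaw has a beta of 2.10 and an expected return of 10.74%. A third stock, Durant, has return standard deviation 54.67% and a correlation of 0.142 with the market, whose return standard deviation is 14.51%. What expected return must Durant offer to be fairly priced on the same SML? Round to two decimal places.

4.77%

MRP = (10.74% − 4.94%) / (2.10 − 0.58) = 3.8158%
R_f = 4.94% − 0.58 × 3.8158% = 2.7268%
β_Durant = ρ·σ_i/σ_m = 0.142 × 54.67 / 14.51 = 0.5350
E(R_Durant) = R_f + β × MRP = 2.7268% + 0.5350 × 3.8158% = 4.77%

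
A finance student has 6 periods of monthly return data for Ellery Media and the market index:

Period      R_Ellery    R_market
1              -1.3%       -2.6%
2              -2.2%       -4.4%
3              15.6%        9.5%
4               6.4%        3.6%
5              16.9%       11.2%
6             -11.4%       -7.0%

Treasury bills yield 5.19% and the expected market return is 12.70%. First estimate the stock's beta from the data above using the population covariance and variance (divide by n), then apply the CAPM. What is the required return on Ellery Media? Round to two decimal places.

Mean R_i = (-1.3 − 2.2 + 15.6 + 6.4 + 16.9 − 11.4) / 6 = 4.0000%
Mean R_m = (-2.6 − 4.4 + 9.5 + 3.6 + 11.2 − 7.0) / 6 = 1.7167%
Σ(R_i − R̄_i)(R_m − R̄_m) = 412.1800  ⇒  Cov = 412.1800 / 6 = 68.6967
Σ(R_m − R̄_m)² = 286.0883  ⇒  Var(R_m) = 286.0883 / 6 = 47.6814
β = Cov / Var(R_m) = 68.6967 / 47.6814 = 1.4407
MRP = 12.70% − 5.19% = 7.51%
E(R) = R_f + β × MRP = 5.19% + 1.4407 × 7.51% = 16.01%

16.01%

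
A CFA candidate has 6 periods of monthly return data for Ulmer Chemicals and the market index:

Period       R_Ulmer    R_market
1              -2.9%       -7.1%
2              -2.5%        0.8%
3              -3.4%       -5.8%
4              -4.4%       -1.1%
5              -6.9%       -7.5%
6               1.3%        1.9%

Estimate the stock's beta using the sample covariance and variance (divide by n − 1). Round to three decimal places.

0.443

Mean R_i = (-2.9 − 2.5 − 3.4 − 4.4 − 6.9 + 1.3) / 6 = -3.1333%
Mean R_m = (-7.1 + 0.8 − 5.8 − 1.1 − 7.5 + 1.9) / 6 = -3.1333%
Σ(R_i − R̄_i)(R_m − R̄_m) = 38.4633  ⇒  Cov = 38.4633 / 5 = 7.6927
Σ(R_m − R̄_m)² = 86.8533  ⇒  Var(R_m) = 86.8533 / 5 = 17.3707
β = Cov / Var(R_m) = 7.6927 / 17.3707 = 0.4429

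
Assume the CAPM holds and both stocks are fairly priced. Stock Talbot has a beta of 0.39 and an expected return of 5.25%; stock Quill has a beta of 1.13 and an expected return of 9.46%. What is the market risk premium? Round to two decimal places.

Both satisfy E(R) = R_f + β·MRP, so the slope of the SML is
MRP = (9.46% − 5.25%) / (1.13 − 0.39) = 4.21% / 0.74 = 5.6892%

5.69%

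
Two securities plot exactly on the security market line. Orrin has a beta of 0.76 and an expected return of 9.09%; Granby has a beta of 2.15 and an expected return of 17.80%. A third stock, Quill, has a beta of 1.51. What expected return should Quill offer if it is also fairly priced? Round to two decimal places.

13.79%

MRP (SML slope) = (17.80% − 9.09%) / (2.15 − 0.76) = 8.71% / 1.39 = 6.2662%
R_f (intercept) = 9.09% − 0.76 × 6.2662% = 4.3277%
E(R_Quill) = R_f + β × MRP = 4.3277% + 1.51 × 6.2662% = 13.79%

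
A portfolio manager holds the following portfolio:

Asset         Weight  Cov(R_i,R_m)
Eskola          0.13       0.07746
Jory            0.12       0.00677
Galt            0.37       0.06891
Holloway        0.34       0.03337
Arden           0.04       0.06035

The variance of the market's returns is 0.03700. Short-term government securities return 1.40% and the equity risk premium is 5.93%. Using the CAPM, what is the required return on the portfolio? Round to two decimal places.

β_Eskola = 0.07746 / 0.03700 = 2.0935
β_Jory = 0.00677 / 0.03700 = 0.1830
β_Galt = 0.06891 / 0.03700 = 1.8624
β_Holloway = 0.03337 / 0.03700 = 0.9019
β_Arden = 0.06035 / 0.03700 = 1.6311
β_P = Σ w_i β_i = 0.13×2.0935 + 0.12×0.1830 + 0.37×1.8624 + 0.34×0.9019 + 0.04×1.6311 = 1.3551
E(R_P) = R_f + β_P × MRP = 1.40% + 1.3551 × 5.93% = 9.44%

9.44%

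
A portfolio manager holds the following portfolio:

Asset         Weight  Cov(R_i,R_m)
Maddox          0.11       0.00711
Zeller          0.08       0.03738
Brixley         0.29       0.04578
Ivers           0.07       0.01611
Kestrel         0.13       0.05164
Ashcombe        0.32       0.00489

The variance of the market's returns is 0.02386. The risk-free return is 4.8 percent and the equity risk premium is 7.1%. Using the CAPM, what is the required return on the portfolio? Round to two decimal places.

12.67%

β_Maddox = 0.00711 / 0.02386 = 0.2980
β_Zeller = 0.03738 / 0.02386 = 1.5666
β_Brixley = 0.04578 / 0.02386 = 1.9187
β_Ivers = 0.01611 / 0.02386 = 0.6752
β_Kestrel = 0.05164 / 0.02386 = 2.1643
β_Ashcombe = 0.00489 / 0.02386 = 0.2049
β_P = Σ w_i β_i = 0.11×0.2980 + 0.08×1.5666 + 0.29×1.9187 + 0.07×0.6752 + 0.13×2.1643 + 0.32×0.2049 = 1.1087
E(R_P) = R_f + β_P × MRP = 4.8% + 1.1087 × 7.1% = 12.67%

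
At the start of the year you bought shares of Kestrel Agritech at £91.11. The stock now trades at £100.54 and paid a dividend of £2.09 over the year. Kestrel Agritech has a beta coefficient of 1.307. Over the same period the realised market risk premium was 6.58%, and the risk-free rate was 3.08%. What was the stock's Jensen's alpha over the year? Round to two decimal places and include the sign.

+0.96%

Realised HPR = (P1 + D1 − P0) / P0 = (100.54 + 2.09 − 91.11) / 91.11 = 11.52 / 91.11 = 12.6441%
CAPM required = R_f + β·MRP = 3.08% + 1.307 × 6.58% = 11.68006%
α = realised − required = 12.6441% − 11.68006% = +0.96%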